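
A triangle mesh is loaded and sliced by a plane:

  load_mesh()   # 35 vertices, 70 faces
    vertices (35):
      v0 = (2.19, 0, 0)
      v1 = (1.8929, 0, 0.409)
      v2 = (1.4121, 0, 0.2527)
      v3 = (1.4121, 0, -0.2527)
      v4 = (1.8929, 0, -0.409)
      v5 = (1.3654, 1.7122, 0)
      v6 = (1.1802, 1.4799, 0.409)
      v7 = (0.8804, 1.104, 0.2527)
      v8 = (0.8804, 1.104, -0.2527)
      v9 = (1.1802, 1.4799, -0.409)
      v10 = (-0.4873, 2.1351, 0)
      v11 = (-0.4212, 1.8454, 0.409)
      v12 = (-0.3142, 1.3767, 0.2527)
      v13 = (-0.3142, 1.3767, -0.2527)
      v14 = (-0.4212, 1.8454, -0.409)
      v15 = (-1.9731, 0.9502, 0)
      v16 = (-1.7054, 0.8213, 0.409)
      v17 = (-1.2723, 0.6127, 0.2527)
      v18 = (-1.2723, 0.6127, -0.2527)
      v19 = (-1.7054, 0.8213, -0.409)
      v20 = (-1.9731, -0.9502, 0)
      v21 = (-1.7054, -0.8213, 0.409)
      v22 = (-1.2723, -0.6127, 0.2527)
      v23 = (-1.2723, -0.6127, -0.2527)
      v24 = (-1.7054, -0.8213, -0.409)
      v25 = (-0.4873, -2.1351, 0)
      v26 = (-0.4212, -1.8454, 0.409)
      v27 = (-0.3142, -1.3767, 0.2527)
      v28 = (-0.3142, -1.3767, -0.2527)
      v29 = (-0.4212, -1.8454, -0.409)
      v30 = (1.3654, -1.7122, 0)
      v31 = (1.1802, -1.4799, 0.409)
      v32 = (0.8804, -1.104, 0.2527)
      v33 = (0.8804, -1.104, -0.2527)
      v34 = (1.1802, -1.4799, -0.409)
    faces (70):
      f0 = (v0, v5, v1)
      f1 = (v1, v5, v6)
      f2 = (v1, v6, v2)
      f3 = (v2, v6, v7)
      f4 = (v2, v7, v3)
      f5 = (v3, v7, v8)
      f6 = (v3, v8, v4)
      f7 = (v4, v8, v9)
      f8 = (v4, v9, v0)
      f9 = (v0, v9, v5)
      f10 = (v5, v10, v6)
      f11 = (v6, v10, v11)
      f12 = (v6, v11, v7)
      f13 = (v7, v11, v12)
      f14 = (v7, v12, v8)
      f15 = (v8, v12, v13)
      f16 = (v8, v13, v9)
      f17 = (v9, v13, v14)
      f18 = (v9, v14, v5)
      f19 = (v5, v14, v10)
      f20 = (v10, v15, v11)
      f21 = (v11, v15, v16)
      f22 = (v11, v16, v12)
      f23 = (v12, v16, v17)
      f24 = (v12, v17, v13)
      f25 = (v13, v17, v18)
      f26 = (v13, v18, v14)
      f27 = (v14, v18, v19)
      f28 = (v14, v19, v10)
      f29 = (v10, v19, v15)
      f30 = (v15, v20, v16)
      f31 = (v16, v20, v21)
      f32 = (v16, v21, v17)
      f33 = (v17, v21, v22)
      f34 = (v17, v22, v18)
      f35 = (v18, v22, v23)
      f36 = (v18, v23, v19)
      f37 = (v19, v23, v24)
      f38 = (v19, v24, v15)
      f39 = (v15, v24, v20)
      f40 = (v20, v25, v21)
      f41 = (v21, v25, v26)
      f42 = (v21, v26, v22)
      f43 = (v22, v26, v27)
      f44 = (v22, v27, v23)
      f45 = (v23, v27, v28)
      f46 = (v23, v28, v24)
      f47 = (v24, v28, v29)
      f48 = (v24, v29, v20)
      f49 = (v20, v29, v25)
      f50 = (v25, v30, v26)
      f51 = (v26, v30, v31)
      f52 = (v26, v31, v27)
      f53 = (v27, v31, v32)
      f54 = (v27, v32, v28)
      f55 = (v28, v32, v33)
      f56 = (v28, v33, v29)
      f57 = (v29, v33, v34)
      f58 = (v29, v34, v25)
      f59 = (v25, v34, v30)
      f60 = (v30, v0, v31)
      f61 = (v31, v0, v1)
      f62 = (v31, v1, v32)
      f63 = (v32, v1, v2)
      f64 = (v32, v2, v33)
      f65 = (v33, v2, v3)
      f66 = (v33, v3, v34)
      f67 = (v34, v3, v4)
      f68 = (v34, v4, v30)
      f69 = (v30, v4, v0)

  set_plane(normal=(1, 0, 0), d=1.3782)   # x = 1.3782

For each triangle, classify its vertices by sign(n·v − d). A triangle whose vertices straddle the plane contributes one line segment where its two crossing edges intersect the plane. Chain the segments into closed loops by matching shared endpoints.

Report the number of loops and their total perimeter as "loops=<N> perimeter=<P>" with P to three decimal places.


loops=2 perimeter=8.013

Straddling triangles (20 of 70):
  (v0,v5,v1) [+-+] → (1.3782, 1.68562, 0)–(1.3782, 1.67065, 0.00992455)  len=0.0180
  (v1,v5,v6) [+--] → (1.3782, 1.67065, 0.00992455)–(1.3782, 1.06876, 0.409)  len=0.7222
  (v1,v6,v2) [+-+] → (1.3782, 1.06876, 0.409)–(1.3782, 0.216337, 0.275549)  len=0.8628
  (v2,v6,v7) [+--] → (1.3782, 0.216337, 0.275549)–(1.3782, 0.0703886, 0.2527)  len=0.1477
  (v2,v7,v3) [+-+] → (1.3782, 0.0703886, 0.2527)–(1.3782, 0.0703886, -0.220477)  len=0.4732
  (v3,v7,v8) [+--] → (1.3782, 0.0703886, -0.220477)–(1.3782, 0.0703886, -0.2527)  len=0.0322
  (v3,v8,v4) [+-+] → (1.3782, 0.0703886, -0.2527)–(1.3782, 0.561214, -0.329546)  len=0.4968
  (v4,v8,v9) [+--] → (1.3782, 0.561214, -0.329546)–(1.3782, 1.06876, -0.409)  len=0.5137
  (v4,v9,v0) [+-+] → (1.3782, 1.06876, -0.409)–(1.3782, 1.18972, -0.328804)  len=0.1451
  (v0,v9,v5) [+--] → (1.3782, 1.18972, -0.328804)–(1.3782, 1.68562, 0)  len=0.5950
  (v30,v0,v31) [-+-] → (1.3782, -1.68562, 0)–(1.3782, -1.18972, 0.328804)  len=0.5950
  (v31,v0,v1) [-++] → (1.3782, -1.18972, 0.328804)–(1.3782, -1.06876, 0.409)  len=0.1451
  (v31,v1,v32) [-+-] → (1.3782, -1.06876, 0.409)–(1.3782, -0.561214, 0.329546)  len=0.5137
  (v32,v1,v2) [-++] → (1.3782, -0.561214, 0.329546)–(1.3782, -0.0703886, 0.2527)  len=0.4968
  (v32,v2,v33) [-+-] → (1.3782, -0.0703886, 0.2527)–(1.3782, -0.0703886, 0.220477)  len=0.0322
  (v33,v2,v3) [-++] → (1.3782, -0.0703886, 0.220477)–(1.3782, -0.0703886, -0.2527)  len=0.4732
  (v33,v3,v34) [-+-] → (1.3782, -0.0703886, -0.2527)–(1.3782, -0.216337, -0.275549)  len=0.1477
  (v34,v3,v4) [-++] → (1.3782, -0.216337, -0.275549)–(1.3782, -1.06876, -0.409)  len=0.8628
  (v34,v4,v30) [-+-] → (1.3782, -1.06876, -0.409)–(1.3782, -1.67065, -0.00992455)  len=0.7222
  (v30,v4,v0) [-++] → (1.3782, -1.67065, -0.00992455)–(1.3782, -1.68562, 0)  len=0.0180

Chained into 2 loop(s):
  loop 1: 10 segments, perimeter = 4.0067
  loop 2: 10 segments, perimeter = 4.0067
Total perimeter = 8.013


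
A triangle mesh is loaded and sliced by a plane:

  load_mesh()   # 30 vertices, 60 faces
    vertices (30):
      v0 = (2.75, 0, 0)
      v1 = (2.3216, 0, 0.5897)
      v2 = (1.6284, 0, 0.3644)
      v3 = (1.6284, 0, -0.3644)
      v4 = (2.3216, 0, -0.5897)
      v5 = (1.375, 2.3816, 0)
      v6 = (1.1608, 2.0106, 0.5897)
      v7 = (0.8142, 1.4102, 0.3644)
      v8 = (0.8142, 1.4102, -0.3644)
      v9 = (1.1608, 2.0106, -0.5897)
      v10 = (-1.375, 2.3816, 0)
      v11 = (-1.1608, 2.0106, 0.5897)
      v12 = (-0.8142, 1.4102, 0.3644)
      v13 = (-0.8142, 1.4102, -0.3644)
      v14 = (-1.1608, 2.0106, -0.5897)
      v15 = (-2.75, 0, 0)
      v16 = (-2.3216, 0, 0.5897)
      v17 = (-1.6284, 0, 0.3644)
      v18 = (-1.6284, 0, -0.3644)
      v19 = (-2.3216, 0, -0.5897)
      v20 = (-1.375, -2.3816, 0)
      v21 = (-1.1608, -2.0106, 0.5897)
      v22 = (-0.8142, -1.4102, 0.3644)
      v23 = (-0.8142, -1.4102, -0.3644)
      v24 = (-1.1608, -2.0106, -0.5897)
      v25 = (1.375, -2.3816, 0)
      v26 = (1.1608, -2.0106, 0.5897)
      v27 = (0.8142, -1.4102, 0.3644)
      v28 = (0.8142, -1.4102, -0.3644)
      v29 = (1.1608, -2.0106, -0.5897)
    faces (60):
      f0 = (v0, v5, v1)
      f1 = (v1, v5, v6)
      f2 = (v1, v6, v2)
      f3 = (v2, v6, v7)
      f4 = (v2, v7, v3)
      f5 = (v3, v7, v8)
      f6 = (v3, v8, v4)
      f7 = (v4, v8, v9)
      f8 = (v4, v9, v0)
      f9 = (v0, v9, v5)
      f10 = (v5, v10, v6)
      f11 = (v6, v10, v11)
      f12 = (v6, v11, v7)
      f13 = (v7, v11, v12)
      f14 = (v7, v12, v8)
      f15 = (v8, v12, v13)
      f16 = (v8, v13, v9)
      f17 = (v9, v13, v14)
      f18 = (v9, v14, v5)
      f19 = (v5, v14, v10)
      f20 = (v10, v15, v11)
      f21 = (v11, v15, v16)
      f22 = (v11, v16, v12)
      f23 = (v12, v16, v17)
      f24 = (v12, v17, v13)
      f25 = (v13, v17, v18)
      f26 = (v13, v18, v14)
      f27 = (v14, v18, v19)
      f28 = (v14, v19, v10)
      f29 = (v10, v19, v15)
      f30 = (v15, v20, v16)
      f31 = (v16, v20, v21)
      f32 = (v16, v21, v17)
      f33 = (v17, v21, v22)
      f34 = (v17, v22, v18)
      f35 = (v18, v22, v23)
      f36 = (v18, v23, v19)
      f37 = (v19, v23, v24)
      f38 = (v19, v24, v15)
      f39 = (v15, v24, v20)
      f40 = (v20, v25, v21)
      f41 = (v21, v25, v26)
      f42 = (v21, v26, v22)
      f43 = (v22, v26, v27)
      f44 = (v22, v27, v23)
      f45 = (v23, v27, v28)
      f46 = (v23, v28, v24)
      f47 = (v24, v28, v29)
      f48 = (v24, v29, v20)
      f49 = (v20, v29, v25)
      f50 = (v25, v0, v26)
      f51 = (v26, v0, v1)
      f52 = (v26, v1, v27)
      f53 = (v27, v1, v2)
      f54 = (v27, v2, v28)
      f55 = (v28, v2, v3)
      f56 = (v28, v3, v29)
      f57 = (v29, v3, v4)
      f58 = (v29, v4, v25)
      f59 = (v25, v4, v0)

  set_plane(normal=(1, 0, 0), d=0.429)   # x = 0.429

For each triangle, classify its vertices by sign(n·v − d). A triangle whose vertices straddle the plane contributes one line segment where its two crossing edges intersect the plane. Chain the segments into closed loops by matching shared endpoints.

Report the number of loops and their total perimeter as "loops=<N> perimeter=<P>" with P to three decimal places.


loops=2 perimeter=6.810

Straddling triangles (20 of 60):
  (v5,v10,v6) [+-+] → (0.429, 2.3816, 0)–(0.429, 2.11767, 0.41952)  len=0.4956
  (v6,v10,v11) [+--] → (0.429, 2.11767, 0.41952)–(0.429, 2.0106, 0.5897)  len=0.2011
  (v6,v11,v7) [+-+] → (0.429, 2.0106, 0.5897)–(0.429, 1.5273, 0.408342)  len=0.5162
  (v7,v11,v12) [+--] → (0.429, 1.5273, 0.408342)–(0.429, 1.4102, 0.3644)  len=0.1251
  (v7,v12,v8) [+-+] → (0.429, 1.4102, 0.3644)–(0.429, 1.4102, -0.192001)  len=0.5564
  (v8,v12,v13) [+--] → (0.429, 1.4102, -0.192001)–(0.429, 1.4102, -0.3644)  len=0.1724
  (v8,v13,v9) [+-+] → (0.429, 1.4102, -0.3644)–(0.429, 1.78813, -0.506219)  len=0.4037
  (v9,v13,v14) [+--] → (0.429, 1.78813, -0.506219)–(0.429, 2.0106, -0.5897)  len=0.2376
  (v9,v14,v5) [+-+] → (0.429, 2.0106, -0.5897)–(0.429, 2.2432, -0.219992)  len=0.4368
  (v5,v14,v10) [+--] → (0.429, 2.2432, -0.219992)–(0.429, 2.3816, 0)  len=0.2599
  (v20,v25,v21) [-+-] → (0.429, -2.3816, 0)–(0.429, -2.2432, 0.219992)  len=0.2599
  (v21,v25,v26) [-++] → (0.429, -2.2432, 0.219992)–(0.429, -2.0106, 0.5897)  len=0.4368
  (v21,v26,v22) [-+-] → (0.429, -2.0106, 0.5897)–(0.429, -1.78813, 0.506219)  len=0.2376
  (v22,v26,v27) [-++] → (0.429, -1.78813, 0.506219)–(0.429, -1.4102, 0.3644)  len=0.4037
  (v22,v27,v23) [-+-] → (0.429, -1.4102, 0.3644)–(0.429, -1.4102, 0.192001)  len=0.1724
  (v23,v27,v28) [-++] → (0.429, -1.4102, 0.192001)–(0.429, -1.4102, -0.3644)  len=0.5564
  (v23,v28,v24) [-+-] → (0.429, -1.4102, -0.3644)–(0.429, -1.5273, -0.408342)  len=0.1251
  (v24,v28,v29) [-++] → (0.429, -1.5273, -0.408342)–(0.429, -2.0106, -0.5897)  len=0.5162
  (v24,v29,v20) [-+-] → (0.429, -2.0106, -0.5897)–(0.429, -2.11767, -0.41952)  len=0.2011
  (v20,v29,v25) [-++] → (0.429, -2.11767, -0.41952)–(0.429, -2.3816, 0)  len=0.4956

Chained into 2 loop(s):
  loop 1: 10 segments, perimeter = 3.4048
  loop 2: 10 segments, perimeter = 3.4048
Total perimeter = 6.810


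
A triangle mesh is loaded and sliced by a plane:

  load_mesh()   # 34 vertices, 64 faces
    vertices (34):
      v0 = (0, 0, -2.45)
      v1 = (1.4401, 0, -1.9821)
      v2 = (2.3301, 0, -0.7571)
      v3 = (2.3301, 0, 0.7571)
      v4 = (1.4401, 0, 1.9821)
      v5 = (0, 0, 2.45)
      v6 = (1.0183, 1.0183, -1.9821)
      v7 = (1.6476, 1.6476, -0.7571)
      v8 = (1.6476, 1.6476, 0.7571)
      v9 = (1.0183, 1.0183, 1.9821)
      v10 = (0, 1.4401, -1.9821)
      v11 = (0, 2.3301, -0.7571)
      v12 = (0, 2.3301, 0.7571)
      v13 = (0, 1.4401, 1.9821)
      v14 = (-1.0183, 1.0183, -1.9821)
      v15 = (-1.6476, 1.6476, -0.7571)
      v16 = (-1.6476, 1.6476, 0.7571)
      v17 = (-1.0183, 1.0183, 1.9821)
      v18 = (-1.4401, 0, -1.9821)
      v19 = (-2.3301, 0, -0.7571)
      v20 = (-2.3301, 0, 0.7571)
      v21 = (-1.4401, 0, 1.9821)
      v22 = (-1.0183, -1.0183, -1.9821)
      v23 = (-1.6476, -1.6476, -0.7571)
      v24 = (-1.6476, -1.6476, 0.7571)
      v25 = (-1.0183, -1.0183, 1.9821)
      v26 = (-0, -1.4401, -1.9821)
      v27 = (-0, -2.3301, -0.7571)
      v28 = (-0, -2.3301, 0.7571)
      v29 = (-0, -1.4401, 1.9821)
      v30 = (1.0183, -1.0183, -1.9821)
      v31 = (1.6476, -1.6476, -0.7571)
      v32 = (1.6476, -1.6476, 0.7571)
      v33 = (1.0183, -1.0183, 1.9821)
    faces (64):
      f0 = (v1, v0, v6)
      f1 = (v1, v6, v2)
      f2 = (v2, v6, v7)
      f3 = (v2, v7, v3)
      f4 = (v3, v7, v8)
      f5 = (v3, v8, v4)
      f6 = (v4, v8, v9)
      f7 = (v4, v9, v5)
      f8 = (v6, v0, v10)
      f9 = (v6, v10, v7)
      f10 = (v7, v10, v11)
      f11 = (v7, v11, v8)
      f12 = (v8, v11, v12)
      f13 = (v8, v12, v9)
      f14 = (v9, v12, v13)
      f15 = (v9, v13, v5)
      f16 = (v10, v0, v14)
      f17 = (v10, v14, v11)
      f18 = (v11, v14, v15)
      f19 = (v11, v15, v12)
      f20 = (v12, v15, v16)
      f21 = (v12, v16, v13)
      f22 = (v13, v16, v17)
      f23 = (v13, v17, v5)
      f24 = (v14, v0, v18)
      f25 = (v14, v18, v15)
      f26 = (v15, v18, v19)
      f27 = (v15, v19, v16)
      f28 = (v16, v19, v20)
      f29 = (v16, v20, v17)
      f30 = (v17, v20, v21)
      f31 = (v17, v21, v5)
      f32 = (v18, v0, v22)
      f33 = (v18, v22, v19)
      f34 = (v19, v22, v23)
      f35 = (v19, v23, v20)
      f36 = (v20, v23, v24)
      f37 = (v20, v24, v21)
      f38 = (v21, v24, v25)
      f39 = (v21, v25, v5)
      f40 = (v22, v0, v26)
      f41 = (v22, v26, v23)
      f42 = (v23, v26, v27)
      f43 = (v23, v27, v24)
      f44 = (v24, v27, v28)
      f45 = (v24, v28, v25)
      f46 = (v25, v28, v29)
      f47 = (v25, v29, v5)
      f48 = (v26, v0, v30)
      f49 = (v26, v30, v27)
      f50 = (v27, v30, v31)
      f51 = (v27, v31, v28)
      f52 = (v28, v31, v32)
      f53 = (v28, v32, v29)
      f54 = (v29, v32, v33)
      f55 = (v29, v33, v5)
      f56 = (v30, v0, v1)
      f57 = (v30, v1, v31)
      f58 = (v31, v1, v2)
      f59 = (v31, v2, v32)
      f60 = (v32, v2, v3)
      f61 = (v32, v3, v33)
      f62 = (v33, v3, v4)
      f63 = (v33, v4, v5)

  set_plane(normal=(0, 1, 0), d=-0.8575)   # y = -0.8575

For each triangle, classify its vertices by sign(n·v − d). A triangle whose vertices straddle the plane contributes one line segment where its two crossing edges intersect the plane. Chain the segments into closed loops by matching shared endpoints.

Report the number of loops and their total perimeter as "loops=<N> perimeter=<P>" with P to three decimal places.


Straddling triangles (20 of 64):
  (v18,v0,v22) [++-] → (-0.8575, -0.8575, -2.05599)–(-1.08491, -0.8575, -1.9821)  len=0.2391
  (v18,v22,v19) [+-+] → (-1.08491, -0.8575, -1.9821)–(-1.22545, -0.8575, -1.78866)  len=0.2391
  (v19,v22,v23) [+--] → (-1.22545, -0.8575, -1.78866)–(-1.97489, -0.8575, -0.7571)  len=1.2751
  (v19,v23,v20) [+-+] → (-1.97489, -0.8575, -0.7571)–(-1.97489, -0.8575, -0.0309714)  len=0.7261
  (v20,v23,v24) [+--] → (-1.97489, -0.8575, -0.0309714)–(-1.97489, -0.8575, 0.7571)  len=0.7881
  (v20,v24,v21) [+-+] → (-1.97489, -0.8575, 0.7571)–(-1.54809, -0.8575, 1.34454)  len=0.7261
  (v21,v24,v25) [+--] → (-1.54809, -0.8575, 1.34454)–(-1.08491, -0.8575, 1.9821)  len=0.7880
  (v21,v25,v5) [+-+] → (-1.08491, -0.8575, 1.9821)–(-0.8575, -0.8575, 2.05599)  len=0.2391
  (v22,v0,v26) [-+-] → (-0.8575, -0.8575, -2.05599)–(0, -0.8575, -2.17139)  len=0.8652
  (v25,v29,v5) [--+] → (0, -0.8575, 2.17139)–(-0.8575, -0.8575, 2.05599)  len=0.8652
  (v26,v0,v30) [-+-] → (0, -0.8575, -2.17139)–(0.8575, -0.8575, -2.05599)  len=0.8652
  (v29,v33,v5) [--+] → (0.8575, -0.8575, 2.05599)–(0, -0.8575, 2.17139)  len=0.8652
  (v30,v0,v1) [-++] → (0.8575, -0.8575, -2.05599)–(1.08491, -0.8575, -1.9821)  len=0.2391
  (v30,v1,v31) [-+-] → (1.08491, -0.8575, -1.9821)–(1.54809, -0.8575, -1.34454)  len=0.7880
  (v31,v1,v2) [-++] → (1.54809, -0.8575, -1.34454)–(1.97489, -0.8575, -0.7571)  len=0.7261
  (v31,v2,v32) [-+-] → (1.97489, -0.8575, -0.7571)–(1.97489, -0.8575, 0.0309714)  len=0.7881
  (v32,v2,v3) [-++] → (1.97489, -0.8575, 0.0309714)–(1.97489, -0.8575, 0.7571)  len=0.7261
  (v32,v3,v33) [-+-] → (1.97489, -0.8575, 0.7571)–(1.22545, -0.8575, 1.78866)  len=1.2751
  (v33,v3,v4) [-++] → (1.22545, -0.8575, 1.78866)–(1.08491, -0.8575, 1.9821)  len=0.2391
  (v33,v4,v5) [-++] → (1.08491, -0.8575, 1.9821)–(0.8575, -0.8575, 2.05599)  len=0.2391

Chained into 1 loop(s):
  loop 1: 20 segments, perimeter = 13.5024
Total perimeter = 13.502

loops=1 perimeter=13.502


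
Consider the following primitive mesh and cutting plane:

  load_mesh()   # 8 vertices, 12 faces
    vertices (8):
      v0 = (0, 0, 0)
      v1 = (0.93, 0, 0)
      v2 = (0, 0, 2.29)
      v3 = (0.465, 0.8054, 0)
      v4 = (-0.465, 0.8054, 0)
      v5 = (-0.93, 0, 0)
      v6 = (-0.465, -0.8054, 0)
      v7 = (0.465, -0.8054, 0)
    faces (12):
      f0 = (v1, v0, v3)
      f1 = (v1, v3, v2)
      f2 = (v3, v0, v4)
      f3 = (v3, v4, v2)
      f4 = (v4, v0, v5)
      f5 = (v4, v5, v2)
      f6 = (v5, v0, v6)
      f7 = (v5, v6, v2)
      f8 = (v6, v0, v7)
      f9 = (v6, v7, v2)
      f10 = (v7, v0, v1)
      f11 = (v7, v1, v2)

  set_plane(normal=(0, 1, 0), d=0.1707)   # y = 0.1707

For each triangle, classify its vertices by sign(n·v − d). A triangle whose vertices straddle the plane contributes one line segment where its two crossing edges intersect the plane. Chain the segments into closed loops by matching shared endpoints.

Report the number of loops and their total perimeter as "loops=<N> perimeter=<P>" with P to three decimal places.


Straddling triangles (6 of 12):
  (v1,v0,v3) [--+] → (0.0985541, 0.1707, 0)–(0.831446, 0.1707, 0)  len=0.7329
  (v1,v3,v2) [-+-] → (0.831446, 0.1707, 0)–(0.0985541, 0.1707, 1.80465)  len=1.9478
  (v3,v0,v4) [+-+] → (0.0985541, 0.1707, 0)–(-0.0985541, 0.1707, 0)  len=0.1971
  (v3,v4,v2) [++-] → (-0.0985541, 0.1707, 1.80465)–(0.0985541, 0.1707, 1.80465)  len=0.1971
  (v4,v0,v5) [+--] → (-0.0985541, 0.1707, 0)–(-0.831446, 0.1707, 0)  len=0.7329
  (v4,v5,v2) [+--] → (-0.831446, 0.1707, 0)–(-0.0985541, 0.1707, 1.80465)  len=1.9478

Chained into 1 loop(s):
  loop 1: 6 segments, perimeter = 5.7556
Total perimeter = 5.756

loops=1 perimeter=5.756


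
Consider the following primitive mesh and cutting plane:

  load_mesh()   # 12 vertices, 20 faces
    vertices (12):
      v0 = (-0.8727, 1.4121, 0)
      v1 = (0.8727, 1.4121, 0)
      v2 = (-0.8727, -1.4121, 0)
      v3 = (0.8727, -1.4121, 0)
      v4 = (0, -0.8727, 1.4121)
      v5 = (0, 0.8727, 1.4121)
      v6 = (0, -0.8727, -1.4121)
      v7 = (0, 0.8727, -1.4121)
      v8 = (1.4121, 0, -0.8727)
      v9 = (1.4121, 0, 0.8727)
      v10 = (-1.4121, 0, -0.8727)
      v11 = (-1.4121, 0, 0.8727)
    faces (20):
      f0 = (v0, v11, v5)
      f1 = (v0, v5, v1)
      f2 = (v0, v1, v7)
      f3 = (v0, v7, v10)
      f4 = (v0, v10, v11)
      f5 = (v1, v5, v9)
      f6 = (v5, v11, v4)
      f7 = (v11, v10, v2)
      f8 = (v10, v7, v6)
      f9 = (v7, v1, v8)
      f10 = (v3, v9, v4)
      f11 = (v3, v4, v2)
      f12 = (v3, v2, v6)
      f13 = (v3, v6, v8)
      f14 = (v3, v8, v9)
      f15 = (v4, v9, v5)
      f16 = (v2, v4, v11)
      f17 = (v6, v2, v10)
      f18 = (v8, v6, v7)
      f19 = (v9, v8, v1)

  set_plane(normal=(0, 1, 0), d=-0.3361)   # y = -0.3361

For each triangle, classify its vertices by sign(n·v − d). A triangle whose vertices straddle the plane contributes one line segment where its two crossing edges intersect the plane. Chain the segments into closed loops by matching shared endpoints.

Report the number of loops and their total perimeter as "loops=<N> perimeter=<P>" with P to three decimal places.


Straddling triangles (10 of 20):
  (v5,v11,v4) [++-] → (-0.868263, -0.3361, 1.08044)–(0, -0.3361, 1.4121)  len=0.9295
  (v11,v10,v2) [++-] → (-1.28372, -0.3361, -0.664985)–(-1.28372, -0.3361, 0.664985)  len=1.3300
  (v10,v7,v6) [++-] → (0, -0.3361, -1.4121)–(-0.868263, -0.3361, -1.08044)  len=0.9295
  (v3,v9,v4) [-+-] → (1.28372, -0.3361, 0.664985)–(0.868263, -0.3361, 1.08044)  len=0.5875
  (v3,v6,v8) [--+] → (0.868263, -0.3361, -1.08044)–(1.28372, -0.3361, -0.664985)  len=0.5875
  (v3,v8,v9) [-++] → (1.28372, -0.3361, -0.664985)–(1.28372, -0.3361, 0.664985)  len=1.3300
  (v4,v9,v5) [-++] → (0.868263, -0.3361, 1.08044)–(0, -0.3361, 1.4121)  len=0.9295
  (v2,v4,v11) [--+] → (-0.868263, -0.3361, 1.08044)–(-1.28372, -0.3361, 0.664985)  len=0.5875
  (v6,v2,v10) [--+] → (-1.28372, -0.3361, -0.664985)–(-0.868263, -0.3361, -1.08044)  len=0.5875
  (v8,v6,v7) [+-+] → (0.868263, -0.3361, -1.08044)–(0, -0.3361, -1.4121)  len=0.9295

Chained into 1 loop(s):
  loop 1: 10 segments, perimeter = 8.7279
Total perimeter = 8.728

loops=1 perimeter=8.728


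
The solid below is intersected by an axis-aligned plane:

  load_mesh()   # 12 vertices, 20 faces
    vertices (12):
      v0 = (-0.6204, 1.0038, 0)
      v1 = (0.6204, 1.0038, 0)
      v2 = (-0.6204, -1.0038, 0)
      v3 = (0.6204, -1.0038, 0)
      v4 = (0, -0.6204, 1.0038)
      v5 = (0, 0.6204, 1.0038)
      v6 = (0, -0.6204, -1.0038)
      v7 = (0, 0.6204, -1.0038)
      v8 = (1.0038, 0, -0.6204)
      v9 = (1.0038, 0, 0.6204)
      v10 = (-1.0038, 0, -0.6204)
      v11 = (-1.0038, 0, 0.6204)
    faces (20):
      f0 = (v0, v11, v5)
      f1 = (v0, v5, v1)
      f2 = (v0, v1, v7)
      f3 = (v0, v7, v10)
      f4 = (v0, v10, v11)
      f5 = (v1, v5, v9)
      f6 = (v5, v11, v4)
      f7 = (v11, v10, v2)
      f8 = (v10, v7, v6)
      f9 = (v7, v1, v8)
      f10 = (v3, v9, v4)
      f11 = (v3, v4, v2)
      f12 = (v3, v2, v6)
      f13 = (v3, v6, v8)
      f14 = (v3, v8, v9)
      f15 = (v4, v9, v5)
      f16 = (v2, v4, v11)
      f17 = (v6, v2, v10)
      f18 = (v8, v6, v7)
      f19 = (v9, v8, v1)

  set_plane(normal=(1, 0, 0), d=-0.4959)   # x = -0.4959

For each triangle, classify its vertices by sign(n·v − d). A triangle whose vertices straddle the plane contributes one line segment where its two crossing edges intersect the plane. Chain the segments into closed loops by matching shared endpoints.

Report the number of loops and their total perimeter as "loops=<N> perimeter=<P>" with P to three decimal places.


loops=1 perimeter=5.586

Straddling triangles (10 of 20):
  (v0,v11,v5) [--+] → (-0.4959, 0.313908, 0.814392)–(-0.4959, 0.92686, 0.20144)  len=0.8668
  (v0,v5,v1) [-++] → (-0.4959, 0.92686, 0.20144)–(-0.4959, 1.0038, 0)  len=0.2156
  (v0,v1,v7) [-++] → (-0.4959, 1.0038, 0)–(-0.4959, 0.92686, -0.20144)  len=0.2156
  (v0,v7,v10) [-+-] → (-0.4959, 0.92686, -0.20144)–(-0.4959, 0.313908, -0.814392)  len=0.8668
  (v5,v11,v4) [+-+] → (-0.4959, 0.313908, 0.814392)–(-0.4959, -0.313908, 0.814392)  len=0.6278
  (v10,v7,v6) [-++] → (-0.4959, 0.313908, -0.814392)–(-0.4959, -0.313908, -0.814392)  len=0.6278
  (v3,v4,v2) [++-] → (-0.4959, -0.92686, 0.20144)–(-0.4959, -1.0038, 0)  len=0.2156
  (v3,v2,v6) [+-+] → (-0.4959, -1.0038, 0)–(-0.4959, -0.92686, -0.20144)  len=0.2156
  (v2,v4,v11) [-+-] → (-0.4959, -0.92686, 0.20144)–(-0.4959, -0.313908, 0.814392)  len=0.8668
  (v6,v2,v10) [+--] → (-0.4959, -0.92686, -0.20144)–(-0.4959, -0.313908, -0.814392)  len=0.8668

Chained into 1 loop(s):
  loop 1: 10 segments, perimeter = 5.5855
Total perimeter = 5.586


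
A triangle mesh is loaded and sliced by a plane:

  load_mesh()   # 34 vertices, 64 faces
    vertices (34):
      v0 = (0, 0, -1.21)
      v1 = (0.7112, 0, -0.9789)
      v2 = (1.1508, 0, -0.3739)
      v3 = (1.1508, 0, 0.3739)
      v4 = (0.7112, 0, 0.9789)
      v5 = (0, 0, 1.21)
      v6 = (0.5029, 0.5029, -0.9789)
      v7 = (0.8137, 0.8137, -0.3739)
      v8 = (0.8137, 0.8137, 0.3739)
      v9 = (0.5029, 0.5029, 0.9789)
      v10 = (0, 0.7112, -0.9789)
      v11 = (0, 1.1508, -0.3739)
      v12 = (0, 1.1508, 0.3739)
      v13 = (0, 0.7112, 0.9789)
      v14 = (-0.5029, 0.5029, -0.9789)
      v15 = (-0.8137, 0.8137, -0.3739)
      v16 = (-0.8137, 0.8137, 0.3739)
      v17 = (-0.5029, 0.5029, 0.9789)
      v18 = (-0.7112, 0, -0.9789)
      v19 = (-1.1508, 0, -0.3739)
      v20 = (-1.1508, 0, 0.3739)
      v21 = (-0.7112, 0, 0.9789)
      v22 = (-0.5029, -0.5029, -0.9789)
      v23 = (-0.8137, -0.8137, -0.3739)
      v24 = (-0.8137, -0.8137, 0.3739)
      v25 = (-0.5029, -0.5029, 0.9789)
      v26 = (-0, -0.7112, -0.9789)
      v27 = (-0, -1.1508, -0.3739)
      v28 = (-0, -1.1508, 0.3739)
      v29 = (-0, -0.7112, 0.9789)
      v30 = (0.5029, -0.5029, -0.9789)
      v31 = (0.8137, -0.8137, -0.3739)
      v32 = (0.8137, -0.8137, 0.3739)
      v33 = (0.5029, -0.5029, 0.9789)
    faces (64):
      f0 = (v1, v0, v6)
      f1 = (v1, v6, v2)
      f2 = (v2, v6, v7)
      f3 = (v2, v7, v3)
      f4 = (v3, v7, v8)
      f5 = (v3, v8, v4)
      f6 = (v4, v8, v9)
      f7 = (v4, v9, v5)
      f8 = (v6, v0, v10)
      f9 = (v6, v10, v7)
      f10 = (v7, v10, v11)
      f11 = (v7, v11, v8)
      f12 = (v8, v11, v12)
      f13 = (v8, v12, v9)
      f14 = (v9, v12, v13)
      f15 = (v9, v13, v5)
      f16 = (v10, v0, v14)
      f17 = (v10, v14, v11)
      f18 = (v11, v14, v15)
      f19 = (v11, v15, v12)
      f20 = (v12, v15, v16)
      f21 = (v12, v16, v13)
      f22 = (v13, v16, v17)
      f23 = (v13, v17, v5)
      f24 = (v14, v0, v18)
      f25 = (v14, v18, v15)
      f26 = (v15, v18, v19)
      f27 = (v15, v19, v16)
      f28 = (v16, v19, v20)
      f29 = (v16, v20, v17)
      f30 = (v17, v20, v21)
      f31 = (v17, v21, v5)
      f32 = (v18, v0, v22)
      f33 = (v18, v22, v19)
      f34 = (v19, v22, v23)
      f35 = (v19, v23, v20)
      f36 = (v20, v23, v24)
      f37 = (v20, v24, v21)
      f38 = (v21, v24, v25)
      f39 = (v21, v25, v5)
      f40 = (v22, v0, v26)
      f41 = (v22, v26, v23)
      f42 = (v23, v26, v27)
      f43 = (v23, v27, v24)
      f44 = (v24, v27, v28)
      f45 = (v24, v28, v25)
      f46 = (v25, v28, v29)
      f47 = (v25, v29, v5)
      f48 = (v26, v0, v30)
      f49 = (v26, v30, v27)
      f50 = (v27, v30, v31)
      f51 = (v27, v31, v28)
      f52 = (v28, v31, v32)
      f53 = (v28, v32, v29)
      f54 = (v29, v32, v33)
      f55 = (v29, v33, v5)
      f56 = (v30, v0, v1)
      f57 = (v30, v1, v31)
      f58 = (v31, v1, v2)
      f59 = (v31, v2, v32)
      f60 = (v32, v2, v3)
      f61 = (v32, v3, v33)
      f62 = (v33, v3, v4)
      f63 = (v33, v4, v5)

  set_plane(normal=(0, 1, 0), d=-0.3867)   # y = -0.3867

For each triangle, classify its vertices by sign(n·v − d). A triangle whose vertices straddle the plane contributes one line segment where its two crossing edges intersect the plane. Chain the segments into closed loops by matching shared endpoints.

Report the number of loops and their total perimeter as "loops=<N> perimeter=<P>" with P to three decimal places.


loops=1 perimeter=6.739

Straddling triangles (20 of 64):
  (v18,v0,v22) [++-] → (-0.3867, -0.3867, -1.0323)–(-0.55103, -0.3867, -0.9789)  len=0.1728
  (v18,v22,v19) [+-+] → (-0.55103, -0.3867, -0.9789)–(-0.652604, -0.3867, -0.839109)  len=0.1728
  (v19,v22,v23) [+--] → (-0.652604, -0.3867, -0.839109)–(-0.990598, -0.3867, -0.3739)  len=0.5750
  (v19,v23,v20) [+-+] → (-0.990598, -0.3867, -0.3739)–(-0.990598, -0.3867, 0.0185181)  len=0.3924
  (v20,v23,v24) [+--] → (-0.990598, -0.3867, 0.0185181)–(-0.990598, -0.3867, 0.3739)  len=0.3554
  (v20,v24,v21) [+-+] → (-0.990598, -0.3867, 0.3739)–(-0.759912, -0.3867, 0.691382)  len=0.3924
  (v21,v24,v25) [+--] → (-0.759912, -0.3867, 0.691382)–(-0.55103, -0.3867, 0.9789)  len=0.3554
  (v21,v25,v5) [+-+] → (-0.55103, -0.3867, 0.9789)–(-0.3867, -0.3867, 1.0323)  len=0.1728
  (v22,v0,v26) [-+-] → (-0.3867, -0.3867, -1.0323)–(0, -0.3867, -1.08434)  len=0.3902
  (v25,v29,v5) [--+] → (0, -0.3867, 1.08434)–(-0.3867, -0.3867, 1.0323)  len=0.3902
  (v26,v0,v30) [-+-] → (0, -0.3867, -1.08434)–(0.3867, -0.3867, -1.0323)  len=0.3902
  (v29,v33,v5) [--+] → (0.3867, -0.3867, 1.0323)–(0, -0.3867, 1.08434)  len=0.3902
  (v30,v0,v1) [-++] → (0.3867, -0.3867, -1.0323)–(0.55103, -0.3867, -0.9789)  len=0.1728
  (v30,v1,v31) [-+-] → (0.55103, -0.3867, -0.9789)–(0.759912, -0.3867, -0.691382)  len=0.3554
  (v31,v1,v2) [-++] → (0.759912, -0.3867, -0.691382)–(0.990598, -0.3867, -0.3739)  len=0.3924
  (v31,v2,v32) [-+-] → (0.990598, -0.3867, -0.3739)–(0.990598, -0.3867, -0.0185181)  len=0.3554
  (v32,v2,v3) [-++] → (0.990598, -0.3867, -0.0185181)–(0.990598, -0.3867, 0.3739)  len=0.3924
  (v32,v3,v33) [-+-] → (0.990598, -0.3867, 0.3739)–(0.652604, -0.3867, 0.839109)  len=0.5750
  (v33,v3,v4) [-++] → (0.652604, -0.3867, 0.839109)–(0.55103, -0.3867, 0.9789)  len=0.1728
  (v33,v4,v5) [-++] → (0.55103, -0.3867, 0.9789)–(0.3867, -0.3867, 1.0323)  len=0.1728

Chained into 1 loop(s):
  loop 1: 20 segments, perimeter = 6.7388
Total perimeter = 6.739


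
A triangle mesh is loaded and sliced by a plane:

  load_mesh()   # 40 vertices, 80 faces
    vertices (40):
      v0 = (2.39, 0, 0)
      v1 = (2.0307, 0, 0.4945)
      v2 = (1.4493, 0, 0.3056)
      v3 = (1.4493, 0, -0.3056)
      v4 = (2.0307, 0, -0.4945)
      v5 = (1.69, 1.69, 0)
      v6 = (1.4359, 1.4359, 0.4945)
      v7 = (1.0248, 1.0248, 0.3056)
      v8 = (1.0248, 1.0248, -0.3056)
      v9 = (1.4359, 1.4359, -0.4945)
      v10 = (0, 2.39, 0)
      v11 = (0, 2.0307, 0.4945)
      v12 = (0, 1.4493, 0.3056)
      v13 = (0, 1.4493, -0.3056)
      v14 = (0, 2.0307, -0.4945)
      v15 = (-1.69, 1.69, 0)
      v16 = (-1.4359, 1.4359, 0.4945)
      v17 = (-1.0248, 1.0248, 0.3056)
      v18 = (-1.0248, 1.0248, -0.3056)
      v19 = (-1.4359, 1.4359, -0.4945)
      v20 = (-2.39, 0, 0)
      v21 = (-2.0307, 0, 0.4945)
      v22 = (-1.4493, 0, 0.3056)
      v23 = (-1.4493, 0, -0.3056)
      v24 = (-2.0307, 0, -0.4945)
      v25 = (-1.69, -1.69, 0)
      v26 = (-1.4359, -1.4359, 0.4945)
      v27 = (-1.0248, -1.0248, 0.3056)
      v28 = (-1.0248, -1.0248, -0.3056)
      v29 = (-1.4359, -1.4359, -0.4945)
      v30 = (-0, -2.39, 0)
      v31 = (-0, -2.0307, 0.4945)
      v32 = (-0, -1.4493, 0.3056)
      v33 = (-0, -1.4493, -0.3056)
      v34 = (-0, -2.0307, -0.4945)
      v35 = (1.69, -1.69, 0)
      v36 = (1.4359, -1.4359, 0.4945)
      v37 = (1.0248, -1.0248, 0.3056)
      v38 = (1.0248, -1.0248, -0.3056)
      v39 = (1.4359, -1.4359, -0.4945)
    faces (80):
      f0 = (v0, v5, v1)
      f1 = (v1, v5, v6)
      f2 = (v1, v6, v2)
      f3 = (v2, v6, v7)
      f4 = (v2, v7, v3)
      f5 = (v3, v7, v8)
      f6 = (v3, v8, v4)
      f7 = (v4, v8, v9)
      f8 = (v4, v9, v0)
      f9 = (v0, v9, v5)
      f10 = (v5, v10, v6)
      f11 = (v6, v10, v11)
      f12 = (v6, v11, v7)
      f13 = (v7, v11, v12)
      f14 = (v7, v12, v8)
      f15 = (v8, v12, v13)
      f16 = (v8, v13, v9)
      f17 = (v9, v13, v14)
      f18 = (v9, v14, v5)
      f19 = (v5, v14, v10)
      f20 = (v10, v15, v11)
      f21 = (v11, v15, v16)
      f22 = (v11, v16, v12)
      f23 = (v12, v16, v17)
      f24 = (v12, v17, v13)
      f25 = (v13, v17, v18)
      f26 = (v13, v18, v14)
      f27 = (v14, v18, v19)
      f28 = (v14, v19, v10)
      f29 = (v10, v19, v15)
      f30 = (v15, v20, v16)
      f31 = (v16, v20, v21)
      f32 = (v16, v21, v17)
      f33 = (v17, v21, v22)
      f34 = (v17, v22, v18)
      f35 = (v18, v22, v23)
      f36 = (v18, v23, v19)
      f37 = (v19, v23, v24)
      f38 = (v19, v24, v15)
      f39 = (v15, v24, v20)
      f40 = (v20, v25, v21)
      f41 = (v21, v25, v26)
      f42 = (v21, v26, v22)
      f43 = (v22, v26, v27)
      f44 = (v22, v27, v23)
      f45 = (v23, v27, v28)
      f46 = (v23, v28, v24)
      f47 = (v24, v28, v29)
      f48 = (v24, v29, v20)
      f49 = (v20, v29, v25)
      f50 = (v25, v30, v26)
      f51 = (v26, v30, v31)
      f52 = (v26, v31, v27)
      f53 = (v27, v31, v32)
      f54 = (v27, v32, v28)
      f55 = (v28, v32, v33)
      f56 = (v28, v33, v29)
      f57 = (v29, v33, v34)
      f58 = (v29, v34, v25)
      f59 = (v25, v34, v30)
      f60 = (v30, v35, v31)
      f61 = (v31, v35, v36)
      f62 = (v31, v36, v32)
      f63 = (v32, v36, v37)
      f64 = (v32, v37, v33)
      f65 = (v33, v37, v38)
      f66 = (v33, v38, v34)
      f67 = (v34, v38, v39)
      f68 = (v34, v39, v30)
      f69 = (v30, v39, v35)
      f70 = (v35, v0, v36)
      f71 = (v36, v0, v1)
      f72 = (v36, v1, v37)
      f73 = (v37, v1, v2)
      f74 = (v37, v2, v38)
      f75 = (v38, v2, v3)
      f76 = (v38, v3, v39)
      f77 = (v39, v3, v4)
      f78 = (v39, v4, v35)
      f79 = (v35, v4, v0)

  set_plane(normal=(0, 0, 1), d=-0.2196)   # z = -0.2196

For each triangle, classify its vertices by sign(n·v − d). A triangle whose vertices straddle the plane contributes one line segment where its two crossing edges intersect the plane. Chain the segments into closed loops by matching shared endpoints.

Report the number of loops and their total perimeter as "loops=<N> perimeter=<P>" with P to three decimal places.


Straddling triangles (32 of 80):
  (v2,v7,v3) [++-] → (1.38957, 0.144196, -0.2196)–(1.4493, 0, -0.2196)  len=0.1561
  (v3,v7,v8) [-+-] → (1.38957, 0.144196, -0.2196)–(1.0248, 1.0248, -0.2196)  len=0.9532
  (v4,v9,v0) [--+] → (1.9663, 0.637662, -0.2196)–(2.23044, 0, -0.2196)  len=0.6902
  (v0,v9,v5) [+-+] → (1.9663, 0.637662, -0.2196)–(1.57716, 1.57716, -0.2196)  len=1.0169
  (v7,v12,v8) [++-] → (0.880604, 1.08453, -0.2196)–(1.0248, 1.0248, -0.2196)  len=0.1561
  (v8,v12,v13) [-+-] → (0.880604, 1.08453, -0.2196)–(0, 1.4493, -0.2196)  len=0.9532
  (v9,v14,v5) [--+] → (0.939496, 1.8413, -0.2196)–(1.57716, 1.57716, -0.2196)  len=0.6902
  (v5,v14,v10) [+-+] → (0.939496, 1.8413, -0.2196)–(0, 2.23044, -0.2196)  len=1.0169
  (v12,v17,v13) [++-] → (-0.144196, 1.38957, -0.2196)–(0, 1.4493, -0.2196)  len=0.1561
  (v13,v17,v18) [-+-] → (-0.144196, 1.38957, -0.2196)–(-1.0248, 1.0248, -0.2196)  len=0.9532
  (v14,v19,v10) [--+] → (-0.637662, 1.9663, -0.2196)–(0, 2.23044, -0.2196)  len=0.6902
  (v10,v19,v15) [+-+] → (-0.637662, 1.9663, -0.2196)–(-1.57716, 1.57716, -0.2196)  len=1.0169
  (v17,v22,v18) [++-] → (-1.08453, 0.880604, -0.2196)–(-1.0248, 1.0248, -0.2196)  len=0.1561
  (v18,v22,v23) [-+-] → (-1.08453, 0.880604, -0.2196)–(-1.4493, 0, -0.2196)  len=0.9532
  (v19,v24,v15) [--+] → (-1.8413, 0.939496, -0.2196)–(-1.57716, 1.57716, -0.2196)  len=0.6902
  (v15,v24,v20) [+-+] → (-1.8413, 0.939496, -0.2196)–(-2.23044, 0, -0.2196)  len=1.0169
  (v22,v27,v23) [++-] → (-1.38957, -0.144196, -0.2196)–(-1.4493, 0, -0.2196)  len=0.1561
  (v23,v27,v28) [-+-] → (-1.38957, -0.144196, -0.2196)–(-1.0248, -1.0248, -0.2196)  len=0.9532
  (v24,v29,v20) [--+] → (-1.9663, -0.637662, -0.2196)–(-2.23044, 0, -0.2196)  len=0.6902
  (v20,v29,v25) [+-+] → (-1.9663, -0.637662, -0.2196)–(-1.57716, -1.57716, -0.2196)  len=1.0169
  (v27,v32,v28) [++-] → (-0.880604, -1.08453, -0.2196)–(-1.0248, -1.0248, -0.2196)  len=0.1561
  (v28,v32,v33) [-+-] → (-0.880604, -1.08453, -0.2196)–(0, -1.4493, -0.2196)  len=0.9532
  (v29,v34,v25) [--+] → (-0.939496, -1.8413, -0.2196)–(-1.57716, -1.57716, -0.2196)  len=0.6902
  (v25,v34,v30) [+-+] → (-0.939496, -1.8413, -0.2196)–(0, -2.23044, -0.2196)  len=1.0169
  (v32,v37,v33) [++-] → (0.144196, -1.38957, -0.2196)–(0, -1.4493, -0.2196)  len=0.1561
  (v33,v37,v38) [-+-] → (0.144196, -1.38957, -0.2196)–(1.0248, -1.0248, -0.2196)  len=0.9532
  (v34,v39,v30) [--+] → (0.637662, -1.9663, -0.2196)–(0, -2.23044, -0.2196)  len=0.6902
  (v30,v39,v35) [+-+] → (0.637662, -1.9663, -0.2196)–(1.57716, -1.57716, -0.2196)  len=1.0169
  (v37,v2,v38) [++-] → (1.08453, -0.880604, -0.2196)–(1.0248, -1.0248, -0.2196)  len=0.1561
  (v38,v2,v3) [-+-] → (1.08453, -0.880604, -0.2196)–(1.4493, 0, -0.2196)  len=0.9532
  (v39,v4,v35) [--+] → (1.8413, -0.939496, -0.2196)–(1.57716, -1.57716, -0.2196)  len=0.6902
  (v35,v4,v0) [+-+] → (1.8413, -0.939496, -0.2196)–(2.23044, 0, -0.2196)  len=1.0169

Chained into 2 loop(s):
  loop 1: 16 segments, perimeter = 8.8739
  loop 2: 16 segments, perimeter = 13.6568
Total perimeter = 22.531

loops=2 perimeter=22.531


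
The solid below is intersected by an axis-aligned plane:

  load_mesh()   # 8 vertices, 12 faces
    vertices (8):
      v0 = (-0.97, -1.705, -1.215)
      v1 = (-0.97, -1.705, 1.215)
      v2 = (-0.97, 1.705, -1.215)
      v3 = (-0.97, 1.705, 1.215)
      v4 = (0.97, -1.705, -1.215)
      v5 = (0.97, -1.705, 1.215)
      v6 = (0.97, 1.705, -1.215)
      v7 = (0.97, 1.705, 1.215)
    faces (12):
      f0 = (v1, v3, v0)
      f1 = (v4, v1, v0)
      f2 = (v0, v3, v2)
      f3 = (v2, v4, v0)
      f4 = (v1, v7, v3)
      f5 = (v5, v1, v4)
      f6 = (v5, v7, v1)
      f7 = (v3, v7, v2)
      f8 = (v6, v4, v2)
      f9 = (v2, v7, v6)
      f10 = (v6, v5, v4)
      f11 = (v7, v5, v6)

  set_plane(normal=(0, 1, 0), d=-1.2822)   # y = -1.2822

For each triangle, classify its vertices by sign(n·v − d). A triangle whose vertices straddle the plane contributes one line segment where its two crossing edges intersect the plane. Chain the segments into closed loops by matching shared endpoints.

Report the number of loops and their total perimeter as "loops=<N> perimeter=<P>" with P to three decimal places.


loops=1 perimeter=8.740

Straddling triangles (8 of 12):
  (v1,v3,v0) [-+-] → (-0.97, -1.2822, 1.215)–(-0.97, -1.2822, -0.913709)  len=2.1287
  (v0,v3,v2) [-++] → (-0.97, -1.2822, -0.913709)–(-0.97, -1.2822, -1.215)  len=0.3013
  (v2,v4,v0) [+--] → (0.729463, -1.2822, -1.215)–(-0.97, -1.2822, -1.215)  len=1.6995
  (v1,v7,v3) [-++] → (-0.729463, -1.2822, 1.215)–(-0.97, -1.2822, 1.215)  len=0.2405
  (v5,v7,v1) [-+-] → (0.97, -1.2822, 1.215)–(-0.729463, -1.2822, 1.215)  len=1.6995
  (v6,v4,v2) [+-+] → (0.97, -1.2822, -1.215)–(0.729463, -1.2822, -1.215)  len=0.2405
  (v6,v5,v4) [+--] → (0.97, -1.2822, 0.913709)–(0.97, -1.2822, -1.215)  len=2.1287
  (v7,v5,v6) [+-+] → (0.97, -1.2822, 1.215)–(0.97, -1.2822, 0.913709)  len=0.3013

Chained into 1 loop(s):
  loop 1: 8 segments, perimeter = 8.7400
Total perimeter = 8.740


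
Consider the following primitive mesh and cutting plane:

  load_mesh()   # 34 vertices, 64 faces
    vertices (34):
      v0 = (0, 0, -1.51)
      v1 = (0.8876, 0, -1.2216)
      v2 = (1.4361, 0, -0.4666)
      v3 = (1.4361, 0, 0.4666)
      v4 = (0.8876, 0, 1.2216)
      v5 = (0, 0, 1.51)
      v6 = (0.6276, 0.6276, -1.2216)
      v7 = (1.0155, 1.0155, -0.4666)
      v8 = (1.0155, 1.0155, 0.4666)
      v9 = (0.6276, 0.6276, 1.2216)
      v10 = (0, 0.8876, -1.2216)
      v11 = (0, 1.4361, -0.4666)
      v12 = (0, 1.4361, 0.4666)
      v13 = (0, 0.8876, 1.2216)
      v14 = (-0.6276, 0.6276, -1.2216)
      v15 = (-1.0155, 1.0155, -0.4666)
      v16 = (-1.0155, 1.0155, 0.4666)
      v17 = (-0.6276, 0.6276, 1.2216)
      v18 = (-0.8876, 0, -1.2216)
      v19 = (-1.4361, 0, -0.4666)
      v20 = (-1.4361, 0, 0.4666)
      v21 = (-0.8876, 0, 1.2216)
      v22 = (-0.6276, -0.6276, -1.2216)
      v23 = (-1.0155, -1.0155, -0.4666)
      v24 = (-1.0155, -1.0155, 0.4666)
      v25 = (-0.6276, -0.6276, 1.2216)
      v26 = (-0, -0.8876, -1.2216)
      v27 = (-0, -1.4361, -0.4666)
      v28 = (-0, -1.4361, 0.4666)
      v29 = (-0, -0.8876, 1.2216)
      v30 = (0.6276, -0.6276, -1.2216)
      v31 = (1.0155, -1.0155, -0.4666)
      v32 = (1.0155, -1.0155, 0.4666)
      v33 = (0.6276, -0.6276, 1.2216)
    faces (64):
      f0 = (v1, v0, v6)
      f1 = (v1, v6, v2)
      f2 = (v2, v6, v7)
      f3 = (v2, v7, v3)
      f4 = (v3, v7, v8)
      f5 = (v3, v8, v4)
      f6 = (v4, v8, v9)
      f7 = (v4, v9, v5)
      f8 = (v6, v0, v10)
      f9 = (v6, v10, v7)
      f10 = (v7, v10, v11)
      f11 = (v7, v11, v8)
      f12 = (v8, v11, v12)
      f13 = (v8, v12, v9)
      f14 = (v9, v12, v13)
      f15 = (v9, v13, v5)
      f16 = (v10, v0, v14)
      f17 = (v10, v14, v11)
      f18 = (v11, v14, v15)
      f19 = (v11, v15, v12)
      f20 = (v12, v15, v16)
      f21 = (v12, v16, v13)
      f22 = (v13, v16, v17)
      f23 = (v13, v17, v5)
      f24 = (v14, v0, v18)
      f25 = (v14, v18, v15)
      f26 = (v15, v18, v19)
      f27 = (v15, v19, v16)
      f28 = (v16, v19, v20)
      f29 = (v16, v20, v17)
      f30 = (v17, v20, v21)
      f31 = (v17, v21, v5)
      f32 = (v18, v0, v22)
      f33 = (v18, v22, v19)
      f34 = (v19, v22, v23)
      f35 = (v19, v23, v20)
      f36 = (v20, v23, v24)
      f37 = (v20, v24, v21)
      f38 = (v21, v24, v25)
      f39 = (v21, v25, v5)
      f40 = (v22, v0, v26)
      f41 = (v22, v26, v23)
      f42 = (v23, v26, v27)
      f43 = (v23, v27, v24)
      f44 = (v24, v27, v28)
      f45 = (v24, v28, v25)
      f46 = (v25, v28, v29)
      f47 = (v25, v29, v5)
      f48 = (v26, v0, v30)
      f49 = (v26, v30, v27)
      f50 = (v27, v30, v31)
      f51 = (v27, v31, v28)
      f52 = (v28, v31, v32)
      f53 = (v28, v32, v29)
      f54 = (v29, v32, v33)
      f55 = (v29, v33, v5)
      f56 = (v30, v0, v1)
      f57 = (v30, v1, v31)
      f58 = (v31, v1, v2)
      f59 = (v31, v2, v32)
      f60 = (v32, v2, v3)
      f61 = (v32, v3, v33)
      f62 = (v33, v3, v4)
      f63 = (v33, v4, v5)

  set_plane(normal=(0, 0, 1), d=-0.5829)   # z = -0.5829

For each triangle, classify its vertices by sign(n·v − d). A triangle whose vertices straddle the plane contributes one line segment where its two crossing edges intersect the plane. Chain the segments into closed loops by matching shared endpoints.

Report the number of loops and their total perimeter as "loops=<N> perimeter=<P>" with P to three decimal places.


loops=1 perimeter=8.276

Straddling triangles (16 of 64):
  (v1,v6,v2) [--+] → (1.31156, 0.0966753, -0.5829)–(1.35161, 0, -0.5829)  len=0.1046
  (v2,v6,v7) [+-+] → (1.31156, 0.0966753, -0.5829)–(0.955748, 0.955748, -0.5829)  len=0.9298
  (v6,v10,v7) [--+] → (0.859073, 0.995798, -0.5829)–(0.955748, 0.955748, -0.5829)  len=0.1046
  (v7,v10,v11) [+-+] → (0.859073, 0.995798, -0.5829)–(0, 1.35161, -0.5829)  len=0.9298
  (v10,v14,v11) [--+] → (-0.0966753, 1.31156, -0.5829)–(0, 1.35161, -0.5829)  len=0.1046
  (v11,v14,v15) [+-+] → (-0.0966753, 1.31156, -0.5829)–(-0.955748, 0.955748, -0.5829)  len=0.9298
  (v14,v18,v15) [--+] → (-0.995798, 0.859073, -0.5829)–(-0.955748, 0.955748, -0.5829)  len=0.1046
  (v15,v18,v19) [+-+] → (-0.995798, 0.859073, -0.5829)–(-1.35161, 0, -0.5829)  len=0.9298
  (v18,v22,v19) [--+] → (-1.31156, -0.0966753, -0.5829)–(-1.35161, 0, -0.5829)  len=0.1046
  (v19,v22,v23) [+-+] → (-1.31156, -0.0966753, -0.5829)–(-0.955748, -0.955748, -0.5829)  len=0.9298
  (v22,v26,v23) [--+] → (-0.859073, -0.995798, -0.5829)–(-0.955748, -0.955748, -0.5829)  len=0.1046
  (v23,v26,v27) [+-+] → (-0.859073, -0.995798, -0.5829)–(0, -1.35161, -0.5829)  len=0.9298
  (v26,v30,v27) [--+] → (0.0966753, -1.31156, -0.5829)–(0, -1.35161, -0.5829)  len=0.1046
  (v27,v30,v31) [+-+] → (0.0966753, -1.31156, -0.5829)–(0.955748, -0.955748, -0.5829)  len=0.9298
  (v30,v1,v31) [--+] → (0.995798, -0.859073, -0.5829)–(0.955748, -0.955748, -0.5829)  len=0.1046
  (v31,v1,v2) [+-+] → (0.995798, -0.859073, -0.5829)–(1.35161, 0, -0.5829)  len=0.9298

Chained into 1 loop(s):
  loop 1: 16 segments, perimeter = 8.2759
Total perimeter = 8.276
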